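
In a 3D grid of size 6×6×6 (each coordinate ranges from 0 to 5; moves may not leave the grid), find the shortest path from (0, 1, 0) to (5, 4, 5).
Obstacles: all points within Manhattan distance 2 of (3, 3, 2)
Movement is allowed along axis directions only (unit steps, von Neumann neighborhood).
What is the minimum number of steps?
13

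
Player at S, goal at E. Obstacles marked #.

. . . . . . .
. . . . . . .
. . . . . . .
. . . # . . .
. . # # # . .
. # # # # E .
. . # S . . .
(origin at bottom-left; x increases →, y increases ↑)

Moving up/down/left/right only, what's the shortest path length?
3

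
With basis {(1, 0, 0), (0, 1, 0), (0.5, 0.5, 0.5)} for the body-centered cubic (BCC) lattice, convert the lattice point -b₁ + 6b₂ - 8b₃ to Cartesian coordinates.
(-5, 2, -4)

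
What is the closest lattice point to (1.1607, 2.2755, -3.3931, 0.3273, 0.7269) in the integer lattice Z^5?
(1, 2, -3, 0, 1)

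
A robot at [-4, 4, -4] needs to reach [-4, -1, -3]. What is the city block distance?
6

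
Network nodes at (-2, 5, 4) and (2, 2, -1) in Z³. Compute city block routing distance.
12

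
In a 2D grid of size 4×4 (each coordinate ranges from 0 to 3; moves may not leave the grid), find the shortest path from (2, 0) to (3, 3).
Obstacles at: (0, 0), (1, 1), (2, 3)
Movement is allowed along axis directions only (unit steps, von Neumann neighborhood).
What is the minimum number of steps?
4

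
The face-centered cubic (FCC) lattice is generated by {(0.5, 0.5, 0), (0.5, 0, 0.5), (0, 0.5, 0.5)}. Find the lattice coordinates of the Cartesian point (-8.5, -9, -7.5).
-10b₁ - 7b₂ - 8b₃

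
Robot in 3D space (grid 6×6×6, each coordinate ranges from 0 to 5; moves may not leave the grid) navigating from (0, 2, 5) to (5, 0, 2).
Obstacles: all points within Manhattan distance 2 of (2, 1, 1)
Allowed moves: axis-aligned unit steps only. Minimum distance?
10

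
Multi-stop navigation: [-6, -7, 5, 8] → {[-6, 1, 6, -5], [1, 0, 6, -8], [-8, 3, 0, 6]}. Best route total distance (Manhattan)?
51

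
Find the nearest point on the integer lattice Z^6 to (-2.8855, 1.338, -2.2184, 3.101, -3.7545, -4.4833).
(-3, 1, -2, 3, -4, -4)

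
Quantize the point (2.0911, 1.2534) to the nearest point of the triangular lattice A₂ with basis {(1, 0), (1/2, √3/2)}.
(2, 1.732)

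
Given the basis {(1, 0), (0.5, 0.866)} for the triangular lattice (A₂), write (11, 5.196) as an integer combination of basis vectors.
8b₁ + 6b₂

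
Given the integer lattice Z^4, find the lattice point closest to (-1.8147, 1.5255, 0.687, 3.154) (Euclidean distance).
(-2, 2, 1, 3)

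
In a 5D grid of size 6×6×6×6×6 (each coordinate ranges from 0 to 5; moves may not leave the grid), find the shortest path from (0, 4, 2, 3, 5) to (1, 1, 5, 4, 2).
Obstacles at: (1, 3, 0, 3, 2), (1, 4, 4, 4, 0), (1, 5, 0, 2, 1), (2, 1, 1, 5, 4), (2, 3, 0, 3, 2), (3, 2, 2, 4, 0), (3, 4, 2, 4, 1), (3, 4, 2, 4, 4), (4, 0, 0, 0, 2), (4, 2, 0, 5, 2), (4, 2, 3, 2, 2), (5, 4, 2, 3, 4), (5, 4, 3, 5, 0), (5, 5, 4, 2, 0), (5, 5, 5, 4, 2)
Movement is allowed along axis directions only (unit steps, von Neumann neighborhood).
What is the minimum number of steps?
11
(one shortest path: (0, 4, 2, 3, 5) → (1, 4, 2, 3, 5) → (1, 3, 2, 3, 5) → (1, 2, 2, 3, 5) → (1, 1, 2, 3, 5) → (1, 1, 3, 3, 5) → (1, 1, 4, 3, 5) → (1, 1, 5, 3, 5) → (1, 1, 5, 4, 5) → (1, 1, 5, 4, 4) → (1, 1, 5, 4, 3) → (1, 1, 5, 4, 2))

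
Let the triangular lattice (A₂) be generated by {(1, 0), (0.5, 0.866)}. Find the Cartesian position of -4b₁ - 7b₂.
(-7.5, -6.062)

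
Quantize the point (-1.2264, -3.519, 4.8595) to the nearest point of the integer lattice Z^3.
(-1, -4, 5)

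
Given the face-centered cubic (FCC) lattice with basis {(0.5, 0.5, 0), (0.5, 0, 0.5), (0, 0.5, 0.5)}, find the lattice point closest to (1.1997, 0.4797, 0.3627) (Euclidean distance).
(1, 0.5, 0.5)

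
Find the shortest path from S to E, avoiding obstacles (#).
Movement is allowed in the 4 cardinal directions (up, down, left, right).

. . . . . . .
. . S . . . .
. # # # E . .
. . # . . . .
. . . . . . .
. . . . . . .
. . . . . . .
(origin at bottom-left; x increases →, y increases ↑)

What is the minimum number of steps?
3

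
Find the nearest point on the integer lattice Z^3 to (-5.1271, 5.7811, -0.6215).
(-5, 6, -1)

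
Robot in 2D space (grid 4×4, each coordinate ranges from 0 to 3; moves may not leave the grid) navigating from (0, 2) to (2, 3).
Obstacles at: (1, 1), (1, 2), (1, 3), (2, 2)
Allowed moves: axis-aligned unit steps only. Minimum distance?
9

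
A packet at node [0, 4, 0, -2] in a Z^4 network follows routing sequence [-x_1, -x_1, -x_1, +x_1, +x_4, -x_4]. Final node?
(-2, 4, 0, -2)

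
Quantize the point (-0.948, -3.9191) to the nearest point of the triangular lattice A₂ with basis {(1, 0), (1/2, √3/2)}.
(-1, -3.464)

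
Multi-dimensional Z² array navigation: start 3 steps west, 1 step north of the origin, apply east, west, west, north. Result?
(-4, 2)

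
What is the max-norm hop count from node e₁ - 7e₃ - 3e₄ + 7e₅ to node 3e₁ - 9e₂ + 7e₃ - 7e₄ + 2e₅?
14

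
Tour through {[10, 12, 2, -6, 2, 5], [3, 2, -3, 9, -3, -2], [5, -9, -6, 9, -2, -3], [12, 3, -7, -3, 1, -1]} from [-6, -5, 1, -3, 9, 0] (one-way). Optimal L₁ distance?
127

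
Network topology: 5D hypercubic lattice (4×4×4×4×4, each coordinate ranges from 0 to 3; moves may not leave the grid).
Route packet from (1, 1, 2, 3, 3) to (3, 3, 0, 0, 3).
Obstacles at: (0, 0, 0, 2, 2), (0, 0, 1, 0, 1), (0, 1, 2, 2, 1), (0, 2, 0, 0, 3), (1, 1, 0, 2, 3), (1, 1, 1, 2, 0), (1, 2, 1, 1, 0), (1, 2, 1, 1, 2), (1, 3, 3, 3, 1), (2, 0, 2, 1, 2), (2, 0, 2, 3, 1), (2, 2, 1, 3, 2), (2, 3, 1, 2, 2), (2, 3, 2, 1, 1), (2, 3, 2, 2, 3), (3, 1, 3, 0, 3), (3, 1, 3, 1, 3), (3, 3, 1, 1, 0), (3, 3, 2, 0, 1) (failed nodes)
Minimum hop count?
9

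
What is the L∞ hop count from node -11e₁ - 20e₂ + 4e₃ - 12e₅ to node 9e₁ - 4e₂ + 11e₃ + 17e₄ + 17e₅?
29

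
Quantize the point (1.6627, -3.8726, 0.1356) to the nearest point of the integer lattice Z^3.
(2, -4, 0)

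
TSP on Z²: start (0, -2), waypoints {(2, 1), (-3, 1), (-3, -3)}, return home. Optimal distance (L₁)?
18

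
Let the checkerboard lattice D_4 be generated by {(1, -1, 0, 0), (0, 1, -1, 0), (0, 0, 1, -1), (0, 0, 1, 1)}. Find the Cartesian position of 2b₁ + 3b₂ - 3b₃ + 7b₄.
(2, 1, 1, 10)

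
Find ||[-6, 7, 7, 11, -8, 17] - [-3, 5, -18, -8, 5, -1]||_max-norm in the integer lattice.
25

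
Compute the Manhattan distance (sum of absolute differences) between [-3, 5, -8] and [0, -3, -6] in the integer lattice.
13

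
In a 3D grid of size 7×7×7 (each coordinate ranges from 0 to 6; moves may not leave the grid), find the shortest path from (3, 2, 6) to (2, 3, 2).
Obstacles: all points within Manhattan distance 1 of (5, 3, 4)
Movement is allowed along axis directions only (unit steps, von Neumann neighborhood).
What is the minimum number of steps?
6
(one shortest path: (3, 2, 6) → (2, 2, 6) → (2, 3, 6) → (2, 3, 5) → (2, 3, 4) → (2, 3, 3) → (2, 3, 2))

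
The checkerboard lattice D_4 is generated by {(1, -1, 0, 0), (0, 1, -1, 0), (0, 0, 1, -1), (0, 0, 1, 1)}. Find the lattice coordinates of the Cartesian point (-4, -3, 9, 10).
-4b₁ - 7b₂ - 4b₃ + 6b₄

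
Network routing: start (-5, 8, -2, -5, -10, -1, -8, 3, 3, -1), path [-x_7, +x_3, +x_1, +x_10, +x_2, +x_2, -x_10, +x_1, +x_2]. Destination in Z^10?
(-3, 11, -1, -5, -10, -1, -9, 3, 3, -1)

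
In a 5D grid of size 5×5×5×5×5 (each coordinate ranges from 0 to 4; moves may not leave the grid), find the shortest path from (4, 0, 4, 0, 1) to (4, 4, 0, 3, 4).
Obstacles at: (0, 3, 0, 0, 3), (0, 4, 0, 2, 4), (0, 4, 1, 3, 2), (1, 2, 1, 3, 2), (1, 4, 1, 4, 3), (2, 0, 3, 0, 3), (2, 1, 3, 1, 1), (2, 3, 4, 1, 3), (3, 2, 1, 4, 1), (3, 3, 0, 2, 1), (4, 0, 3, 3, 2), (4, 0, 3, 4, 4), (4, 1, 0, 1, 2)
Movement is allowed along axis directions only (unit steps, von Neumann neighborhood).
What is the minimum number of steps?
14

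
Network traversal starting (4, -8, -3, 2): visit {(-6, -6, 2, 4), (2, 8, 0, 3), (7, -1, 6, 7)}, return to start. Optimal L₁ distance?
90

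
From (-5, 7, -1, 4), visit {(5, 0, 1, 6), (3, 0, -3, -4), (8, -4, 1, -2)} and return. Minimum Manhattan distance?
76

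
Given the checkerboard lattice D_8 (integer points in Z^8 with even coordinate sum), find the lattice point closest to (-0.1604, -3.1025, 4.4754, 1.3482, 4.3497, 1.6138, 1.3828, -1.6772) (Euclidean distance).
(0, -3, 5, 1, 4, 2, 1, -2)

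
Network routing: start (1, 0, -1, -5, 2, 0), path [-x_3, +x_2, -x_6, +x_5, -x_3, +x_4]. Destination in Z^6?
(1, 1, -3, -4, 3, -1)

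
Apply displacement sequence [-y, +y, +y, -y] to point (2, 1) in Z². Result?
(2, 1)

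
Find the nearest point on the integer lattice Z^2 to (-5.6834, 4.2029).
(-6, 4)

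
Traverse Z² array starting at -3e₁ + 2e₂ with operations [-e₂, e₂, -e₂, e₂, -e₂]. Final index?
(-3, 1)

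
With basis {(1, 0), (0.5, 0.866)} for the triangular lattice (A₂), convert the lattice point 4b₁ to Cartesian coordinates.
(4, 0)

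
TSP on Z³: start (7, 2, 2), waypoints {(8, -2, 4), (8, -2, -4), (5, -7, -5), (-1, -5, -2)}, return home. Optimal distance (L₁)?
54
(one optimal route: (7, 2, 2) → (8, -2, 4) → (8, -2, -4) → (5, -7, -5) → (-1, -5, -2) → (7, 2, 2))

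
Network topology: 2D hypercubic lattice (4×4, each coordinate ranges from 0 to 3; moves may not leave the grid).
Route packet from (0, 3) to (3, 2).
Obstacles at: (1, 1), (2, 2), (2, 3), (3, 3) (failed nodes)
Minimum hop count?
8
(one shortest path: (0, 3) → (0, 2) → (0, 1) → (0, 0) → (1, 0) → (2, 0) → (3, 0) → (3, 1) → (3, 2))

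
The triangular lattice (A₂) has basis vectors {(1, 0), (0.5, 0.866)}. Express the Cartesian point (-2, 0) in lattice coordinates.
-2b₁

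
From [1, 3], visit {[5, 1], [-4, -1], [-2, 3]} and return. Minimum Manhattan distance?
26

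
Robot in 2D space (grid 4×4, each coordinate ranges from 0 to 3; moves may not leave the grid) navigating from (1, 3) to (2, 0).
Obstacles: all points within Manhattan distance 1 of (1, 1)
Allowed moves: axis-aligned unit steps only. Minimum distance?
6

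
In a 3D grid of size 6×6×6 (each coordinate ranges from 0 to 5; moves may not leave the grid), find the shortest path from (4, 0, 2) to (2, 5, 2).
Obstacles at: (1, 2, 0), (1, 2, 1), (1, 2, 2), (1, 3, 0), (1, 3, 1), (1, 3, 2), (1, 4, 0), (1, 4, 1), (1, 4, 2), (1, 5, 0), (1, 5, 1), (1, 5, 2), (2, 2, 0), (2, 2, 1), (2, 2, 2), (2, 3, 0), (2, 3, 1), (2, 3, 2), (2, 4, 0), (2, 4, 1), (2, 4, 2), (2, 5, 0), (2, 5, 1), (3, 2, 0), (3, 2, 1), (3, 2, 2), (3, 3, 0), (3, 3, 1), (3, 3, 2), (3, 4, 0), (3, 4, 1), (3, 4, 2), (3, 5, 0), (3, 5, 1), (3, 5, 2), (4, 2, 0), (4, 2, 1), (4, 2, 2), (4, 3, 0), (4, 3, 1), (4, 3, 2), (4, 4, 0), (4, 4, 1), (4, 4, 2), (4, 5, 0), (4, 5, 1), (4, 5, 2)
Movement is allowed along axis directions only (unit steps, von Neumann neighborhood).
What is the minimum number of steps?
9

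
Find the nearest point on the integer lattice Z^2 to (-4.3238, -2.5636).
(-4, -3)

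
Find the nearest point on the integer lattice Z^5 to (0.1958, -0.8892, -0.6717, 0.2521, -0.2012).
(0, -1, -1, 0, 0)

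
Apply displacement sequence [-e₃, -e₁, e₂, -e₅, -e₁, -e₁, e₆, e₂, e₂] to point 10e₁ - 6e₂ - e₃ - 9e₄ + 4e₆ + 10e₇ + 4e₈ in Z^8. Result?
(7, -3, -2, -9, -1, 5, 10, 4)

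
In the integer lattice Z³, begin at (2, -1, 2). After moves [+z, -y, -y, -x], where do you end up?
(1, -3, 3)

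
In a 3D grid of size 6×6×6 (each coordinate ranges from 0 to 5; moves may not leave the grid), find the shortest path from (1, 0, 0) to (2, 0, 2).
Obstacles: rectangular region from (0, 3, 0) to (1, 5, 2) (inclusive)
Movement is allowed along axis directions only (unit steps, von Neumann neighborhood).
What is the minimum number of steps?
3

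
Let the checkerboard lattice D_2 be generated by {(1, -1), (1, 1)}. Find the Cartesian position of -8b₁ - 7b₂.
(-15, 1)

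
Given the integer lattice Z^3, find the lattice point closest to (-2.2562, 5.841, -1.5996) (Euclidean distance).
(-2, 6, -2)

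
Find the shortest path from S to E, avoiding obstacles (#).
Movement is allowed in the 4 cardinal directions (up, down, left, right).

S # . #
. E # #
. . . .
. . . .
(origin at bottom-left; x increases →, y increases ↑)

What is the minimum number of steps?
2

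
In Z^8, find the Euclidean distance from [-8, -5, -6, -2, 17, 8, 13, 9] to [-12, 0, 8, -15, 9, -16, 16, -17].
41.6053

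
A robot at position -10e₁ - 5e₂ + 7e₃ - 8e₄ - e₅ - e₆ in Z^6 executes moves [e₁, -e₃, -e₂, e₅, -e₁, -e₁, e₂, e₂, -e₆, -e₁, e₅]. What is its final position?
(-12, -4, 6, -8, 1, -2)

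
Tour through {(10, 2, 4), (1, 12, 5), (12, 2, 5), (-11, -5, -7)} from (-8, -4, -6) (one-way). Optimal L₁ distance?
68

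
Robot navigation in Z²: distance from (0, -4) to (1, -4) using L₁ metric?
1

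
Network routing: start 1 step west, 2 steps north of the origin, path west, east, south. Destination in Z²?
(-1, 1)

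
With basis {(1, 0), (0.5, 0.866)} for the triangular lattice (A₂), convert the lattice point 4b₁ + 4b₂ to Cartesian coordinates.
(6, 3.464)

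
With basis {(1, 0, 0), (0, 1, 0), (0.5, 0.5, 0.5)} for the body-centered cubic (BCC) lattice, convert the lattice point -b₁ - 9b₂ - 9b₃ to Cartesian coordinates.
(-5.5, -13.5, -4.5)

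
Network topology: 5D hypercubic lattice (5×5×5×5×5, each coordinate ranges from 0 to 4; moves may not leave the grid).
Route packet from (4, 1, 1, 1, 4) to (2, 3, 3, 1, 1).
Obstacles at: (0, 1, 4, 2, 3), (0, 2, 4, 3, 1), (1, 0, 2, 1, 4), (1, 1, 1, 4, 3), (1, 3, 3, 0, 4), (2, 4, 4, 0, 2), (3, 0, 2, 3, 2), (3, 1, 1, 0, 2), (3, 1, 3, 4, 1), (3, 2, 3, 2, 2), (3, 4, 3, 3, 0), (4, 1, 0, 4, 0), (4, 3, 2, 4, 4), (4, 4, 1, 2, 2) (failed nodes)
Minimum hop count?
9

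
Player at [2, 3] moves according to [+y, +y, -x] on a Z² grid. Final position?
(1, 5)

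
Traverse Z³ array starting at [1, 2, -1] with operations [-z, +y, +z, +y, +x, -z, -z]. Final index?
(2, 4, -3)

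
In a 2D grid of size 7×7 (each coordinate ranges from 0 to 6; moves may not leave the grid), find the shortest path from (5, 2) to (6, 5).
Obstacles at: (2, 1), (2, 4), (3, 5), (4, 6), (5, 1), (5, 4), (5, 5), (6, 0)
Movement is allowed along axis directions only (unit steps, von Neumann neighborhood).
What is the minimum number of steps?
4
(one shortest path: (5, 2) → (6, 2) → (6, 3) → (6, 4) → (6, 5))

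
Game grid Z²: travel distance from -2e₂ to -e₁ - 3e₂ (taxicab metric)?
2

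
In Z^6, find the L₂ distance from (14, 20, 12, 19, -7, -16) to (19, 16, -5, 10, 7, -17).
24.6577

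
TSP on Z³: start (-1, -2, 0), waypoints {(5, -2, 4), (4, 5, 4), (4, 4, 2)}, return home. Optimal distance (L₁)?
34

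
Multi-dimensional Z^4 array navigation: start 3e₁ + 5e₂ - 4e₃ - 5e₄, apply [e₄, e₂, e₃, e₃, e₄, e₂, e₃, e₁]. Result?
(4, 7, -1, -3)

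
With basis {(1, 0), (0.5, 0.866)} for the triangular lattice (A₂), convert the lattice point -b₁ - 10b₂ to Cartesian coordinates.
(-6, -8.66)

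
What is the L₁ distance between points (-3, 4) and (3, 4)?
6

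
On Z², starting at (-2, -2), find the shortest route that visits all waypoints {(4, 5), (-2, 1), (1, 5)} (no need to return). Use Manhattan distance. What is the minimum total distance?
13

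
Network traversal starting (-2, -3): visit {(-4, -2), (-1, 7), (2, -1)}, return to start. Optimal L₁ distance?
32
(one optimal route: (-2, -3) → (-4, -2) → (-1, 7) → (2, -1) → (-2, -3))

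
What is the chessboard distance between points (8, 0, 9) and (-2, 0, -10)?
19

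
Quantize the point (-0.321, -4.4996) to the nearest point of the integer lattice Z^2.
(0, -4)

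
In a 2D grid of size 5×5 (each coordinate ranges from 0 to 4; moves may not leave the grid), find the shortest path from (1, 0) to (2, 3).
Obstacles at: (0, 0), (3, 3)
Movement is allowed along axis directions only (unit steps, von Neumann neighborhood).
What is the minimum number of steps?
4
(one shortest path: (1, 0) → (2, 0) → (2, 1) → (2, 2) → (2, 3))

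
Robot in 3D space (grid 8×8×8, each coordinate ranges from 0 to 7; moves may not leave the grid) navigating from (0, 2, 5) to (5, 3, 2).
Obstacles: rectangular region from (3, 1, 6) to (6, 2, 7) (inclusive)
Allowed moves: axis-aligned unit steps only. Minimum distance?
9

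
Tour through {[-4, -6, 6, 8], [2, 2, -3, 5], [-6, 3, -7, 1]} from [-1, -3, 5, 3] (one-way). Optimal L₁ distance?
55
(one optimal route: (-1, -3, 5, 3) → (-4, -6, 6, 8) → (2, 2, -3, 5) → (-6, 3, -7, 1))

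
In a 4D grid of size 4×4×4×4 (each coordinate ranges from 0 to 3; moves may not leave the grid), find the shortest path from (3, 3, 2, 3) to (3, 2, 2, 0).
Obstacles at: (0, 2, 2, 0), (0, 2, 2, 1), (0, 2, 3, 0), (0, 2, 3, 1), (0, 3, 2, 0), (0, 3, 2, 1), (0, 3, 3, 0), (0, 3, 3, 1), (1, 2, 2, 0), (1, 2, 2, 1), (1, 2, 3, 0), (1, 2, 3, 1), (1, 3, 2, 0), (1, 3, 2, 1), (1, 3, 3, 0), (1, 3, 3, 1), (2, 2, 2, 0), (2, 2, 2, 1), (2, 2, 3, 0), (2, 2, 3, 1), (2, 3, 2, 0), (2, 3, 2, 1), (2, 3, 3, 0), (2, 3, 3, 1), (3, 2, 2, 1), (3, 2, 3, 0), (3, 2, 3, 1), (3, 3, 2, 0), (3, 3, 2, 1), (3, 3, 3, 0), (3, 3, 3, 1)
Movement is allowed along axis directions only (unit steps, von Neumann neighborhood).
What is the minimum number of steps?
6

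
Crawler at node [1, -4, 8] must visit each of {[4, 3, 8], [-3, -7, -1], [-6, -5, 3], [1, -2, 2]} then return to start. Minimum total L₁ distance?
58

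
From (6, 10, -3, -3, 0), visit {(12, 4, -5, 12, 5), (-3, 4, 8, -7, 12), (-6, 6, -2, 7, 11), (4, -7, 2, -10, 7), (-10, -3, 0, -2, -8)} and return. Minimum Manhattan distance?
214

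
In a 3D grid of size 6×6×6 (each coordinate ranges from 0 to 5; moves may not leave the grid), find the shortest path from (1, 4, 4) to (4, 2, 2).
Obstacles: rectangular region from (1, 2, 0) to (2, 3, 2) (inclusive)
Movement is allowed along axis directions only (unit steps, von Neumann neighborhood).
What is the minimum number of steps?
7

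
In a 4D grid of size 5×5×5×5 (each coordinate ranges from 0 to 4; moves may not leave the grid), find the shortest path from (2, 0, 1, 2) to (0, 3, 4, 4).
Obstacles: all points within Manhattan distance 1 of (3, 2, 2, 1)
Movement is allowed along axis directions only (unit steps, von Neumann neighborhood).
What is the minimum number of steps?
10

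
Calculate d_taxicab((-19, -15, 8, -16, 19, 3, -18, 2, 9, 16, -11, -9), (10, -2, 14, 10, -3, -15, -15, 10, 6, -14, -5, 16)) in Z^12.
189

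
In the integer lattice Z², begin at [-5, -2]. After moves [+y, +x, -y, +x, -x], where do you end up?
(-4, -2)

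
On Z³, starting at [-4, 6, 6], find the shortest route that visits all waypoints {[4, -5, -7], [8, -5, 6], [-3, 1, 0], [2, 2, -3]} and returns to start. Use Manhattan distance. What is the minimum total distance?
74
(one optimal route: (-4, 6, 6) → (8, -5, 6) → (4, -5, -7) → (2, 2, -3) → (-3, 1, 0) → (-4, 6, 6))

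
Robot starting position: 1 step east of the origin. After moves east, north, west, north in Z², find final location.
(1, 2)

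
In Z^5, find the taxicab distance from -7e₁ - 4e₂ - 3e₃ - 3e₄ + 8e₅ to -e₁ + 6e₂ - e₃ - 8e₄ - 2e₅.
33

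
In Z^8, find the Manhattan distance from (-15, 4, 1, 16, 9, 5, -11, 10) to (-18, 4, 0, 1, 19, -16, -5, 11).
57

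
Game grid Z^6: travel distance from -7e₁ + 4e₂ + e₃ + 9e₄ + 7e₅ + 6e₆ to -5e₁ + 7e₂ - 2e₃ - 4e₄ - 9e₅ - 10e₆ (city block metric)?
53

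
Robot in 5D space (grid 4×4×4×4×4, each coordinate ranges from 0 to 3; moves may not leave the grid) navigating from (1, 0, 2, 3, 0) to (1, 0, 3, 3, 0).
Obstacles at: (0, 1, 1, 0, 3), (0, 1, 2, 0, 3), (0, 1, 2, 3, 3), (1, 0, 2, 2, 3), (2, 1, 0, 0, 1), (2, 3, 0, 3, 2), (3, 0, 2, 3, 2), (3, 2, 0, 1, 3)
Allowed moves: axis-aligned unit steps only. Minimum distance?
1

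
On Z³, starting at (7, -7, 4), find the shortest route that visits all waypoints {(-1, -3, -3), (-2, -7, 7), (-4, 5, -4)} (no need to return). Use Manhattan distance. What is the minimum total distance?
39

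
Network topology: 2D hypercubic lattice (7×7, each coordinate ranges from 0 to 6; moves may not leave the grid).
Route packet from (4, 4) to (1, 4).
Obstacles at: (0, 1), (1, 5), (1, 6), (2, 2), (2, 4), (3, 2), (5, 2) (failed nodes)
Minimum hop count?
5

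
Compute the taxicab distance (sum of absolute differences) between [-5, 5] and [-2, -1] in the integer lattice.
9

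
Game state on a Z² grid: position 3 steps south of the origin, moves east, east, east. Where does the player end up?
(3, -3)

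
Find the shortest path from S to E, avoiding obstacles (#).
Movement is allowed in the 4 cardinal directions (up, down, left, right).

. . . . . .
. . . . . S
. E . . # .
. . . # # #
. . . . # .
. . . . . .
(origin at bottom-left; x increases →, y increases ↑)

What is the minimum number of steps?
5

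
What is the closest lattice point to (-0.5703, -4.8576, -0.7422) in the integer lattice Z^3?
(-1, -5, -1)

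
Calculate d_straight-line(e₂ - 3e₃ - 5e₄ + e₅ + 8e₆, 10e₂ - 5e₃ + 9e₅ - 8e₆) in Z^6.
20.7364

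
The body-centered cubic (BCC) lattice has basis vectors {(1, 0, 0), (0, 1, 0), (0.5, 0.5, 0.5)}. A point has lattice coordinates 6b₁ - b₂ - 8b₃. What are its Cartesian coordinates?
(2, -5, -4)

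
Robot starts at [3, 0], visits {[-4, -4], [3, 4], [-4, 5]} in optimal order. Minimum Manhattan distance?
21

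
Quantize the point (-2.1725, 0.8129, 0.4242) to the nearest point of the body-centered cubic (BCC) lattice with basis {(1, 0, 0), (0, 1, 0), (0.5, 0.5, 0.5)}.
(-2.5, 0.5, 0.5)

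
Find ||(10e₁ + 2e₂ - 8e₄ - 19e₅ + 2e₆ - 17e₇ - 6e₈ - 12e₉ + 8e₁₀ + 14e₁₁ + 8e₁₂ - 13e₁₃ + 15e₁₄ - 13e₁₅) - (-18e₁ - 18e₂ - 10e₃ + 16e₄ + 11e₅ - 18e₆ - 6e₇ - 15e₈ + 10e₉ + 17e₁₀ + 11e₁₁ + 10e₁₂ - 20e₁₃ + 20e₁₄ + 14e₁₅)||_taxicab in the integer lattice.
227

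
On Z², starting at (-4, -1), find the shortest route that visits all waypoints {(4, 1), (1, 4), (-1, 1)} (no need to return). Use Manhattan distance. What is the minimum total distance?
16
(one optimal route: (-4, -1) → (-1, 1) → (4, 1) → (1, 4))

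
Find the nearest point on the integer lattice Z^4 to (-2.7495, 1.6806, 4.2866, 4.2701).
(-3, 2, 4, 4)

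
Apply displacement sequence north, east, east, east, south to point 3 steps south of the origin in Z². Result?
(3, -3)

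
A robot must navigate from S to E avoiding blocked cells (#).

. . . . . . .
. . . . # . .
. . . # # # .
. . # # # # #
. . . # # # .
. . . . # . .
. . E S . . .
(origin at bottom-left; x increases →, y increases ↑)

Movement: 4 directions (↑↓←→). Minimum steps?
1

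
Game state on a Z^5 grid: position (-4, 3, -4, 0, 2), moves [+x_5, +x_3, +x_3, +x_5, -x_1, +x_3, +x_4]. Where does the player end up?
(-5, 3, -1, 1, 4)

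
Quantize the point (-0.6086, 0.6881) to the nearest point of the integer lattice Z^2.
(-1, 1)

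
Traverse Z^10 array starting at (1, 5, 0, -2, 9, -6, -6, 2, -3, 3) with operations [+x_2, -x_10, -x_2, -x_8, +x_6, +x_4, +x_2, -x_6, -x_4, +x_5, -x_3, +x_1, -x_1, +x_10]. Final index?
(1, 6, -1, -2, 10, -6, -6, 1, -3, 3)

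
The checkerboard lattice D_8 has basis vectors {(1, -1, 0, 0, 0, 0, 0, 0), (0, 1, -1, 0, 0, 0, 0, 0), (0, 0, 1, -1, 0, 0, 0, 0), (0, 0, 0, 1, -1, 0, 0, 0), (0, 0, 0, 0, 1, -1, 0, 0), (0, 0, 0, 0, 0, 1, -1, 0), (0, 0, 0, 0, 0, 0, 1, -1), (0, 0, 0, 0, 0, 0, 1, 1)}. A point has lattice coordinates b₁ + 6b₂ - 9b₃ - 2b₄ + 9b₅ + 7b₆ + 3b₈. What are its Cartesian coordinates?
(1, 5, -15, 7, 11, -2, -4, 3)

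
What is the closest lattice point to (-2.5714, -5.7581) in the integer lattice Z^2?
(-3, -6)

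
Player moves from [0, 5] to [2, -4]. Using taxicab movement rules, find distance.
11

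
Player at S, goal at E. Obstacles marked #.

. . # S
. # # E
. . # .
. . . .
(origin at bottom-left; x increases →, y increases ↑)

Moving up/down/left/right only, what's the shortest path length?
1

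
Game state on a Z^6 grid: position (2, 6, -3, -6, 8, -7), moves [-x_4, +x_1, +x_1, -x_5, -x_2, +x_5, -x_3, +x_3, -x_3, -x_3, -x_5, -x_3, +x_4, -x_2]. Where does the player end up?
(4, 4, -6, -6, 7, -7)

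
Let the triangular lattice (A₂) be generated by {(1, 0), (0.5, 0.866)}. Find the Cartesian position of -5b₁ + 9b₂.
(-0.5, 7.794)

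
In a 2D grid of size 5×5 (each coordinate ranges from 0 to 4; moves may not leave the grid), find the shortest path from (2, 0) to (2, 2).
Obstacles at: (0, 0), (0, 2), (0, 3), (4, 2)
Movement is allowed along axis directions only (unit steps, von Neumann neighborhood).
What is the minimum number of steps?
2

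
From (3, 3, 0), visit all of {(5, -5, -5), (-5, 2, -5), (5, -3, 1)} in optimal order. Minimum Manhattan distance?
34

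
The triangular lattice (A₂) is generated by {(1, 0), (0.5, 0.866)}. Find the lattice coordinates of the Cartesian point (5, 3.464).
3b₁ + 4b₂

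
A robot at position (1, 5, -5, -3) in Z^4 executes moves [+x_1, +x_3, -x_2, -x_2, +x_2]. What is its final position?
(2, 4, -4, -3)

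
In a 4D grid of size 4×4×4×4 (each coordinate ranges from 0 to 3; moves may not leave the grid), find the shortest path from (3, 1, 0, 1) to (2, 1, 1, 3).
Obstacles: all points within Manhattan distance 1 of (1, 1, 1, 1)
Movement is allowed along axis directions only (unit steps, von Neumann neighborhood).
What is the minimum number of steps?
4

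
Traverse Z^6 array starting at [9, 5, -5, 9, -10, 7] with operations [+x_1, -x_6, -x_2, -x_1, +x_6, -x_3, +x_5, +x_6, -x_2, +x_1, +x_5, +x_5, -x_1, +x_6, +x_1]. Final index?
(10, 3, -6, 9, -7, 9)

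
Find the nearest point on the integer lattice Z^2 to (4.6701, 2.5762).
(5, 3)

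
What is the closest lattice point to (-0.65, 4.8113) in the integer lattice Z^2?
(-1, 5)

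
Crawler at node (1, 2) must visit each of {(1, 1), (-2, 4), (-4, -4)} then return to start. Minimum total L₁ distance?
26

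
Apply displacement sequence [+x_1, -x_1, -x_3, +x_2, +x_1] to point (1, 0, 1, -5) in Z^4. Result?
(2, 1, 0, -5)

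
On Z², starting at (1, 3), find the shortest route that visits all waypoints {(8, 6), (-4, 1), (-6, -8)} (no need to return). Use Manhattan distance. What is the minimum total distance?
38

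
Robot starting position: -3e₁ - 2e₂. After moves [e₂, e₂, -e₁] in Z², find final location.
(-4, 0)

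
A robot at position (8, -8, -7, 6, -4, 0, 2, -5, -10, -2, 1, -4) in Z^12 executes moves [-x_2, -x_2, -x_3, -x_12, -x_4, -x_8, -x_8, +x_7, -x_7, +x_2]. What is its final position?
(8, -9, -8, 5, -4, 0, 2, -7, -10, -2, 1, -5)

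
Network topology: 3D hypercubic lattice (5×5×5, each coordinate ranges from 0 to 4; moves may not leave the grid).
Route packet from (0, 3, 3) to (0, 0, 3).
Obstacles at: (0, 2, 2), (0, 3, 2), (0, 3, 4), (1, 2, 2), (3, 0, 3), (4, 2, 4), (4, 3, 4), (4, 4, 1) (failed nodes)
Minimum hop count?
3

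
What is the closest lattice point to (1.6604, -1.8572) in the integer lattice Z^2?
(2, -2)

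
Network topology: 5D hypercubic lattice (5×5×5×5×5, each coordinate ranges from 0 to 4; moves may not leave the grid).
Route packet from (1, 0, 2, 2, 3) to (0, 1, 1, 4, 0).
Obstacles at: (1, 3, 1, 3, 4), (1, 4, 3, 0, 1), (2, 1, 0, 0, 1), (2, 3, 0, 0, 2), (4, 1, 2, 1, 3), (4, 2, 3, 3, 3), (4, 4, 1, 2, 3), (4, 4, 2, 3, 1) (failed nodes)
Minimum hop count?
8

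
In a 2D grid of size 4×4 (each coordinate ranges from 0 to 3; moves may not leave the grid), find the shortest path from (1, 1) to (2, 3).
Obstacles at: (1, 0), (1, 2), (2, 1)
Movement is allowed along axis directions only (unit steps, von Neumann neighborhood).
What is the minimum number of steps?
5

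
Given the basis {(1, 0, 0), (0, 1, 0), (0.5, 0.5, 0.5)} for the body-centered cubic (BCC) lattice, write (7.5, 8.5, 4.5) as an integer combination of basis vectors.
3b₁ + 4b₂ + 9b₃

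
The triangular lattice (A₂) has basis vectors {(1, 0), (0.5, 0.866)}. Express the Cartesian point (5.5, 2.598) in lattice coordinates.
4b₁ + 3b₂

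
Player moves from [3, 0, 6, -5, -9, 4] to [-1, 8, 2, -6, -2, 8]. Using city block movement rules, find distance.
28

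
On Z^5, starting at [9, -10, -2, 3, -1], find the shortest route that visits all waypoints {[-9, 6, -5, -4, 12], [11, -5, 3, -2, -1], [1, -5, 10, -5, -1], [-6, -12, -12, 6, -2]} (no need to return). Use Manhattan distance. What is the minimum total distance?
137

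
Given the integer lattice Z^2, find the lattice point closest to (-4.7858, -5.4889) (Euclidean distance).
(-5, -5)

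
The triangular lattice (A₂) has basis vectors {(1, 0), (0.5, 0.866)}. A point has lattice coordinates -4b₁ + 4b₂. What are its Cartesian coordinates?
(-2, 3.464)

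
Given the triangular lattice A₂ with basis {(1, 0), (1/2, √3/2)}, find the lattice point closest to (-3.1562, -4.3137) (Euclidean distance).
(-3.5, -4.33)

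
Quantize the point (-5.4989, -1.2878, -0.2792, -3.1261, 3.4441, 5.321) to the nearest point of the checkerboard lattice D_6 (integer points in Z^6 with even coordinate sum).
(-6, -1, 0, -3, 3, 5)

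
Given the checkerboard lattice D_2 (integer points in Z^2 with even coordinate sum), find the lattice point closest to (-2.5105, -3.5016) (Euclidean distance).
(-3, -3)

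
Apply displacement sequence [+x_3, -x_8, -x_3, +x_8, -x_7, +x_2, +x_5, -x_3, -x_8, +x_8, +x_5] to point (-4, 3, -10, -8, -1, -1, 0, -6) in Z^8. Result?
(-4, 4, -11, -8, 1, -1, -1, -6)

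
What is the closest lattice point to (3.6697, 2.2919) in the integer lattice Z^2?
(4, 2)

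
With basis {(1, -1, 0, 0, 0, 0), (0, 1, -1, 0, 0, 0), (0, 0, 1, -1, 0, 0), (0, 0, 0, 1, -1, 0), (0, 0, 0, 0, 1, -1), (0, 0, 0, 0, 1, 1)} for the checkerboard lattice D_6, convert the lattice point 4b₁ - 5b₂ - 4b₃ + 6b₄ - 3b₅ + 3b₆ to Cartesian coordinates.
(4, -9, 1, 10, -6, 6)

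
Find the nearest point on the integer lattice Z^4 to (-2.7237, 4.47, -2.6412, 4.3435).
(-3, 4, -3, 4)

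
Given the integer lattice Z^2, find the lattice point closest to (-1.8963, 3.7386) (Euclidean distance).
(-2, 4)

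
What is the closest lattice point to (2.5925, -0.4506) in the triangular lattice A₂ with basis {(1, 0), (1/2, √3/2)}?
(2.5, -0.866)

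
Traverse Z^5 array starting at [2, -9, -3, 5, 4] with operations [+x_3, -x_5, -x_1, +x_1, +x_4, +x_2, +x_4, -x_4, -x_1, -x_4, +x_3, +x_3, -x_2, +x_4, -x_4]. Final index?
(1, -9, 0, 5, 3)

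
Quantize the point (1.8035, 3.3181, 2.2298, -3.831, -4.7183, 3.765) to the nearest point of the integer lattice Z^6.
(2, 3, 2, -4, -5, 4)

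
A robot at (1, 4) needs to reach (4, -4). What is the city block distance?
11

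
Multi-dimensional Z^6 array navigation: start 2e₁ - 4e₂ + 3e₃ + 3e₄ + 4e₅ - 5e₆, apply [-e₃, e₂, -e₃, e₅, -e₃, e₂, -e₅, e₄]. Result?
(2, -2, 0, 4, 4, -5)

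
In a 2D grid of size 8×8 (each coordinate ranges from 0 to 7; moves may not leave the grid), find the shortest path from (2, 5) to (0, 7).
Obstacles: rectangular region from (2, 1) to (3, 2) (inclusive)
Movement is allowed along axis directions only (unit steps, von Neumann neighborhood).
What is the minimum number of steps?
4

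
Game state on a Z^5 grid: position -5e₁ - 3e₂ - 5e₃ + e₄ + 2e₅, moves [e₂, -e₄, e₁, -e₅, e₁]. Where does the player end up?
(-3, -2, -5, 0, 1)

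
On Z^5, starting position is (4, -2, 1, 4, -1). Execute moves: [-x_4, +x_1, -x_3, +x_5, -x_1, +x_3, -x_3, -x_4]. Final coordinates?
(4, -2, 0, 2, 0)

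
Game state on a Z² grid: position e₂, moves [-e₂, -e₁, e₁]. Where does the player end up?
(0, 0)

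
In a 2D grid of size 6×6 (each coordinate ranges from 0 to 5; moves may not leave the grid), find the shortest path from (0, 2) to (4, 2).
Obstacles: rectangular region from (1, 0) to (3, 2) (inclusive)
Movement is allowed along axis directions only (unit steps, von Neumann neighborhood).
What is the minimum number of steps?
6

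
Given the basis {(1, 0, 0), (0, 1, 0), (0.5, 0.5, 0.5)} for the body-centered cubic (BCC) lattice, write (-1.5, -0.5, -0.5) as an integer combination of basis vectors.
-b₁ - b₃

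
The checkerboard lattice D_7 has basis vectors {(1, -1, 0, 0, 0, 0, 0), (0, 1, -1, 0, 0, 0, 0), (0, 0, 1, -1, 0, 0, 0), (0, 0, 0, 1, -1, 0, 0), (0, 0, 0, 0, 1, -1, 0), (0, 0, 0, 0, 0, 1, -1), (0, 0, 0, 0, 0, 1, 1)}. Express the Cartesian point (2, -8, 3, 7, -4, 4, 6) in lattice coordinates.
2b₁ - 6b₂ - 3b₃ + 4b₄ - b₆ + 5b₇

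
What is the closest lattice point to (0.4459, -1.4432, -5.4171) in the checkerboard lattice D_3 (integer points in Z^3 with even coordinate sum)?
(0, -1, -5)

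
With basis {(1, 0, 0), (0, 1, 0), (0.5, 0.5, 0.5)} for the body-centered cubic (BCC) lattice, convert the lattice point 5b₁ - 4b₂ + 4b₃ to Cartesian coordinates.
(7, -2, 2)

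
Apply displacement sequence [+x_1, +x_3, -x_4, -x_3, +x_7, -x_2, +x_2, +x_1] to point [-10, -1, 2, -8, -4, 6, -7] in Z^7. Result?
(-8, -1, 2, -9, -4, 6, -6)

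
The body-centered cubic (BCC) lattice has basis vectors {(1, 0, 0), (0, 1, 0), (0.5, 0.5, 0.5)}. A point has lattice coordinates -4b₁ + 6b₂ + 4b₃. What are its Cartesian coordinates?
(-2, 8, 2)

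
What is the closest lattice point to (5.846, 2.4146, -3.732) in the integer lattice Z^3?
(6, 2, -4)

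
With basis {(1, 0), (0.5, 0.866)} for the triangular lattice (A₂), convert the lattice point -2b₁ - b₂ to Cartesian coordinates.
(-2.5, -0.866)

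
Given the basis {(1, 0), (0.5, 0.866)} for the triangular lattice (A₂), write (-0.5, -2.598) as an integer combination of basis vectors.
b₁ - 3b₂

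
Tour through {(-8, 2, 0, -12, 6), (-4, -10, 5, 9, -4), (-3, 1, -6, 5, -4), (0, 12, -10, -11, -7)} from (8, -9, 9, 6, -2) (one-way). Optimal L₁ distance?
128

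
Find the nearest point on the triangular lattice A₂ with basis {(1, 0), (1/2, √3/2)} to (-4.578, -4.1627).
(-4.5, -4.33)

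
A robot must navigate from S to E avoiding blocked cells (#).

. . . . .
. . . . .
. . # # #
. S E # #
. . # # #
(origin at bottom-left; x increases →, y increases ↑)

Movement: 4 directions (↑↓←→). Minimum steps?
1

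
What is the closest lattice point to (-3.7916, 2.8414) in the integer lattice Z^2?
(-4, 3)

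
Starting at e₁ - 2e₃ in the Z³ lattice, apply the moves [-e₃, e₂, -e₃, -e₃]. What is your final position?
(1, 1, -5)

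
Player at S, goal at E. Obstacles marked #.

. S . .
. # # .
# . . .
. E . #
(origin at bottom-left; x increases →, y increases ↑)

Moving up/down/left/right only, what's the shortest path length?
7
(one shortest path: (1, 3) → (2, 3) → (3, 3) → (3, 2) → (3, 1) → (2, 1) → (1, 1) → (1, 0))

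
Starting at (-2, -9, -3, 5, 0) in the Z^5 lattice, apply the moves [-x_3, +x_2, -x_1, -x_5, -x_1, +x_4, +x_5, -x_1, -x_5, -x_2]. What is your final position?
(-5, -9, -4, 6, -1)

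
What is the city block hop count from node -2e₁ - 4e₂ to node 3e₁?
9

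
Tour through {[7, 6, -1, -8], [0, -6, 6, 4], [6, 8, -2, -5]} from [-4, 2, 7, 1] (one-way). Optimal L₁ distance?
60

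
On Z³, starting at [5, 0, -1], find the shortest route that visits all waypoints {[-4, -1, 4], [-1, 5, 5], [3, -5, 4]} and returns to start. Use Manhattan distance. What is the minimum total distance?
50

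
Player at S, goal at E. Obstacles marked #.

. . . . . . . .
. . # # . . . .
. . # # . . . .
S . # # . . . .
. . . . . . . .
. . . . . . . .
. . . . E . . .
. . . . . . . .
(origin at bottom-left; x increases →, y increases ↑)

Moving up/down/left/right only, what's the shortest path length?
7
(one shortest path: (0, 4) → (1, 4) → (1, 3) → (2, 3) → (3, 3) → (4, 3) → (4, 2) → (4, 1))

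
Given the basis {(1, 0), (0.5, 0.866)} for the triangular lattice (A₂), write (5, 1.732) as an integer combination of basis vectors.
4b₁ + 2b₂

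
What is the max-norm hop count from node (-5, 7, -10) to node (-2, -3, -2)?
10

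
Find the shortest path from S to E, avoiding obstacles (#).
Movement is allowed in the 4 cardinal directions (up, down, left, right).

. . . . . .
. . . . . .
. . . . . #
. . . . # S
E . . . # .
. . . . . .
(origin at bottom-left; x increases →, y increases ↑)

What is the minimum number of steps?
8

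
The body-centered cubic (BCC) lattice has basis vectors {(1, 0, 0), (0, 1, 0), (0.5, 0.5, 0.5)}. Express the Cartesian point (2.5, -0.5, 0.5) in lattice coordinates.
2b₁ - b₂ + b₃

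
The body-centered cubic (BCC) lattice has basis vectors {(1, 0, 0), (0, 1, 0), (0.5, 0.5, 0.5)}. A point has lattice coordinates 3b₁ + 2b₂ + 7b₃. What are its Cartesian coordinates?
(6.5, 5.5, 3.5)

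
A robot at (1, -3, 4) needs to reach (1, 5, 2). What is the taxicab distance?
10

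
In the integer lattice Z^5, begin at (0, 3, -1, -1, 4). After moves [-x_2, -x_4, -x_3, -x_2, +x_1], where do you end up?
(1, 1, -2, -2, 4)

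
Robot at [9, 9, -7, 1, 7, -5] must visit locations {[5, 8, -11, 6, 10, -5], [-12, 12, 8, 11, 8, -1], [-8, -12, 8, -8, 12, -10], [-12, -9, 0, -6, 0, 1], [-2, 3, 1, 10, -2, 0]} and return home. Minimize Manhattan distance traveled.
258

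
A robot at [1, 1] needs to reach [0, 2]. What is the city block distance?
2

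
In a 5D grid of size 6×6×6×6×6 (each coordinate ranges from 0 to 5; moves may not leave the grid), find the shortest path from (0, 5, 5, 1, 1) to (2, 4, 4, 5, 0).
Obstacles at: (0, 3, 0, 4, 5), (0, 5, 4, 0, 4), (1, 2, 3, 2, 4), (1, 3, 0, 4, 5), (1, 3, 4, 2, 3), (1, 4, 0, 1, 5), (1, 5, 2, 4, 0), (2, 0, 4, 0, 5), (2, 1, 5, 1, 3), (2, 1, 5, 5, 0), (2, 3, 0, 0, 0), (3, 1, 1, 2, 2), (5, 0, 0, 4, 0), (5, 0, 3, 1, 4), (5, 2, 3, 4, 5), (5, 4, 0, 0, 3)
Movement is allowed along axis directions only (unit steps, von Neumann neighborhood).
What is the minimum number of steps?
9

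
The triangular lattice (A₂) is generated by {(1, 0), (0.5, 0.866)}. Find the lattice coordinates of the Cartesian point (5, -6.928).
9b₁ - 8b₂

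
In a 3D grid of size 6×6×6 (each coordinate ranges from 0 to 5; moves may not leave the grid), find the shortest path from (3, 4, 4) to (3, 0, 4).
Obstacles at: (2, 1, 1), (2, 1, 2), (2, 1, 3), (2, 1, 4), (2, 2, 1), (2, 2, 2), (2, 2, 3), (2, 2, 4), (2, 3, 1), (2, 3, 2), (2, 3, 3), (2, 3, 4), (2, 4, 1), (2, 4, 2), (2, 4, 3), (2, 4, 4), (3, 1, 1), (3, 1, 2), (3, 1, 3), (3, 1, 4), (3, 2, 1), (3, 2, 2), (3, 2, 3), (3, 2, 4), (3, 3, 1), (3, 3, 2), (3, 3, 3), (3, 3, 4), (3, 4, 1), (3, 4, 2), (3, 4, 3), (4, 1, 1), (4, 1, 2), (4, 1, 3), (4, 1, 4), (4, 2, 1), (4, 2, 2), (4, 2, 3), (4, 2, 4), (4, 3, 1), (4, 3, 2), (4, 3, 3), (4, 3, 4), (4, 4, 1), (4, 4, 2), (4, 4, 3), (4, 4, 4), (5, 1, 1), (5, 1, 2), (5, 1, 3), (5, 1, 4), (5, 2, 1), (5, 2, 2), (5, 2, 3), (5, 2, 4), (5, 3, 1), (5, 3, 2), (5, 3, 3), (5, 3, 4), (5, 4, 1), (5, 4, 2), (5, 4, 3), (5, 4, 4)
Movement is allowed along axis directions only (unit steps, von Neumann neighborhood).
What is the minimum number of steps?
6
(one shortest path: (3, 4, 4) → (3, 4, 5) → (3, 3, 5) → (3, 2, 5) → (3, 1, 5) → (3, 0, 5) → (3, 0, 4))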